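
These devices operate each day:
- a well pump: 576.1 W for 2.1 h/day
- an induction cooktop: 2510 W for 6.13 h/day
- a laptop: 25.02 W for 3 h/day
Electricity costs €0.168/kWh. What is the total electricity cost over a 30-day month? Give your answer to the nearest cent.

€84.02

well pump: 576.1 W × 2.1 h × 30 d = 36,294 Wh = 36.29 kWh
induction cooktop: 2510 W × 6.13 h × 30 d = 461,589 Wh = 461.6 kWh
laptop: 25.02 W × 3 h × 30 d = 2,252 Wh = 2.252 kWh
Total energy = 36.29 + 461.6 + 2.252 = 500.1 kWh
Cost = 500.1 kWh × €0.168 = €84.02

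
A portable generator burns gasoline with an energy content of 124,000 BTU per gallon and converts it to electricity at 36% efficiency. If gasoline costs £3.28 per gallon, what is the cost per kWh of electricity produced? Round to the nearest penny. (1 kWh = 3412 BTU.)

Electrical output per gallon = 124,000 BTU × 0.36 / 3412 BTU/kWh = 13.08 kWh
Cost per kWh = £3.28 / 13.08 kWh = £0.251

£0.25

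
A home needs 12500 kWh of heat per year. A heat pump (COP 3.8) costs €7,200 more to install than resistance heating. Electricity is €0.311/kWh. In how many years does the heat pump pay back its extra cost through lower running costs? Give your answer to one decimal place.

2.5 years

Resistance: 12500 kWh × €0.311 = €3,887.50/yr
Heat pump: 12500 / 3.8 = 3289 kWh in → × €0.311 = €1,023.03/yr
Annual savings = €2,864.47
Payback = €7,200 / €2,864.47 = 2.51 years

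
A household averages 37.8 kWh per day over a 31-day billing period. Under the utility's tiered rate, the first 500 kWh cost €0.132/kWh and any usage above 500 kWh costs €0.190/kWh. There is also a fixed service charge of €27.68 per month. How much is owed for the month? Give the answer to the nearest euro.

€221

Usage = 37.8 kWh/day × 31 days = 1171.8 kWh
First 500 kWh × €0.132 = €66.00
Remaining 671.8 kWh × €0.190 = €127.64
Energy charge = €193.64; + service €27.68 = €221.32 ≈ €221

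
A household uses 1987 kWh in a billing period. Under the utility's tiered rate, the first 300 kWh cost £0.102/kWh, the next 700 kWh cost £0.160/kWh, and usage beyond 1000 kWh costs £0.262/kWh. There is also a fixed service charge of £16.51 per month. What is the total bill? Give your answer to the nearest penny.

First 300 kWh × £0.102 = £30.60
Next 700 kWh × £0.160 = £112.00
Remaining 987 kWh × £0.262 = £258.59
Energy charge = £401.19; + service £16.51 = £417.70

£417.70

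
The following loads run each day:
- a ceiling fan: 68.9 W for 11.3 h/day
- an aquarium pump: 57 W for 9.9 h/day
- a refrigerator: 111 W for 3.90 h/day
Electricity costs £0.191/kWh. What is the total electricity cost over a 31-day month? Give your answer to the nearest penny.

ceiling fan: 68.9 W × 11.3 h × 31 d = 24,136 Wh = 24.14 kWh
aquarium pump: 57 W × 9.9 h × 31 d = 17,493 Wh = 17.49 kWh
refrigerator: 111 W × 3.90 h × 31 d = 13,420 Wh = 13.42 kWh
Total energy = 24.14 + 17.49 + 13.42 = 55.05 kWh
Cost = 55.05 kWh × £0.191 = £10.51

£10.51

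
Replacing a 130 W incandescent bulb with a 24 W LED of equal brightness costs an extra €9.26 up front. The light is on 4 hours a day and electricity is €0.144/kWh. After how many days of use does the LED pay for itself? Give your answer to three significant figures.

152 days

Power saved = 130 − 24 = 106 W
Daily energy saved = 106 W × 4 h = 424 Wh = 0.424 kWh
Daily savings = 0.424 × €0.144 = €0.0611
Payback = €9.26 / €0.0611 per day = 151.7 days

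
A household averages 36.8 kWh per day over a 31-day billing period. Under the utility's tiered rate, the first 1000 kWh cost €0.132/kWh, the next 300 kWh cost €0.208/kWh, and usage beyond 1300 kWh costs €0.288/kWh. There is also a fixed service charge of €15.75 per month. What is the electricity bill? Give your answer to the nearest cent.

€177.04

Usage = 36.8 kWh/day × 31 days = 1140.8 kWh
First 1000 kWh × €0.132 = €132.00
Next 140.8 kWh × €0.208 = €29.29
Remaining tier: 0 kWh (not reached)
Energy charge = €161.29; + service €15.75 = €177.04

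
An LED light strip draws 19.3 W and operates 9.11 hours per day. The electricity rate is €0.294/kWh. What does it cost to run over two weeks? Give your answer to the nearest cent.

Energy = 19.3 W × 9.11 h/day × 14 days = 2,462 Wh = 2.462 kWh
Cost = 2.462 kWh × €0.294/kWh = €0.72

€0.72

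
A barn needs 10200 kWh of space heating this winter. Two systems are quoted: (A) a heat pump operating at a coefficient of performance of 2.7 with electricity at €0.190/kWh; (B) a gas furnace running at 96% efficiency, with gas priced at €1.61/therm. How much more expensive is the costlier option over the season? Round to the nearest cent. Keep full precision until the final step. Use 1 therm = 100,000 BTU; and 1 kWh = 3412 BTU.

€134.11

Heat load = 10200 kWh × 3412 = 34,802,400 BTU
Gas: input = 34,802,400 / 0.96 = 36,252,500 BTU = 362.5 therm → 362.5 × €1.61 = €583.67
Heat pump: 34,802,400 BTU / 3412 = 10,200 kWh heat; / 2.7 = 3,778 kWh in → × €0.190 = €717.78
Difference = |€583.67 − €717.78| = €134.11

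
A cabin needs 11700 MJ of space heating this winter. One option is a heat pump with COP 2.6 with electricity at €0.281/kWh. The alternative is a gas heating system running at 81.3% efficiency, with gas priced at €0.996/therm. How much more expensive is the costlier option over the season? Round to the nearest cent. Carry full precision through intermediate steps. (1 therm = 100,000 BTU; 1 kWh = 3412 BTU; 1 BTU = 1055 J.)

Heat load = 11700 MJ = 11,700,000,000 J / 1055 = 11,090,047 BTU
Gas: input = 11,090,047 / 0.813 = 13,640,895 BTU = 136.4 therm → 136.4 × €0.996 = €135.86
Heat pump: 11,090,047 BTU / 3412 = 3,250 kWh heat; / 2.6 = 1,250 kWh in → × €0.281 = €351.28
Difference = |€135.86 − €351.28| = €215.42

€215.42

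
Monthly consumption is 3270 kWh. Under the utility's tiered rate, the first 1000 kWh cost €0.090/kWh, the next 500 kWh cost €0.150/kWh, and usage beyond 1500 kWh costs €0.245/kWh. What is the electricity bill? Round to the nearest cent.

First 1000 kWh × €0.090 = €90.00
Next 500 kWh × €0.150 = €75.00
Remaining 1770 kWh × €0.245 = €433.65
Total = €598.65

€598.65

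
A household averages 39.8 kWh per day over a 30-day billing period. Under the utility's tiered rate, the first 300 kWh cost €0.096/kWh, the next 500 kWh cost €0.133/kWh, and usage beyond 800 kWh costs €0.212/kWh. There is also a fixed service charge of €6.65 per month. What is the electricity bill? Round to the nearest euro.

Usage = 39.8 kWh/day × 30 days = 1194 kWh
First 300 kWh × €0.096 = €28.80
Next 500 kWh × €0.133 = €66.50
Remaining 394 kWh × €0.212 = €83.53
Energy charge = €178.83; + service €6.65 = €185.48 ≈ €185

€185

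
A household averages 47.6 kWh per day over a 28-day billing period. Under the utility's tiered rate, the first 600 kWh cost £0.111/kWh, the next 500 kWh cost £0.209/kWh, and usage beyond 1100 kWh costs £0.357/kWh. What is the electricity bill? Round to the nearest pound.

£254

Usage = 47.6 kWh/day × 28 days = 1332.8 kWh
First 600 kWh × £0.111 = £66.60
Next 500 kWh × £0.209 = £104.50
Remaining 232.8 kWh × £0.357 = £83.11
Total = £254.21 ≈ £254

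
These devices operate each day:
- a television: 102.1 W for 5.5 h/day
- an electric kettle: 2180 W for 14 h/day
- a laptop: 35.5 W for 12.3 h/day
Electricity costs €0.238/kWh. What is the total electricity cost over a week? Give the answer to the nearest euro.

television: 102.1 W × 5.5 h × 7 d = 3,931 Wh = 3.931 kWh
electric kettle: 2180 W × 14 h × 7 d = 213,640 Wh = 213.6 kWh
laptop: 35.5 W × 12.3 h × 7 d = 3,057 Wh = 3.057 kWh
Total energy = 3.931 + 213.6 + 3.057 = 220.6 kWh
Cost = 220.6 kWh × €0.238 = €52.51 ≈ €53

€53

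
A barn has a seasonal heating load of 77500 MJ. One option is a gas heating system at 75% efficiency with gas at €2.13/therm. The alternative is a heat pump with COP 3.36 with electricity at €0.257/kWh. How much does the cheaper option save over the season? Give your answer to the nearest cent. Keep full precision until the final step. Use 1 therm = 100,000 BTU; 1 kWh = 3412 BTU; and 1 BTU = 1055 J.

€439.48

Heat load = 77500 MJ = 77,500,000,000 J / 1055 = 73,459,716 BTU
Gas: input = 73,459,716 / 0.750 = 97,946,288 BTU = 979.5 therm → 979.5 × €2.13 = €2,086.26
Heat pump: 73,459,716 BTU / 3412 = 21,530 kWh heat; / 3.36 = 6,408 kWh in → × €0.257 = €1,646.77
Difference = |€2,086.26 − €1,646.77| = €439.48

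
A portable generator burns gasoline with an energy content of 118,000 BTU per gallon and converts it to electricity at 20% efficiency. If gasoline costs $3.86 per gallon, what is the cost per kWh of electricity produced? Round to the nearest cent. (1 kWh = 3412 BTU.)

$0.56

Electrical output per gallon = 118,000 BTU × 0.20 / 3412 BTU/kWh = 6.917 kWh
Cost per kWh = $3.86 / 6.917 kWh = $0.558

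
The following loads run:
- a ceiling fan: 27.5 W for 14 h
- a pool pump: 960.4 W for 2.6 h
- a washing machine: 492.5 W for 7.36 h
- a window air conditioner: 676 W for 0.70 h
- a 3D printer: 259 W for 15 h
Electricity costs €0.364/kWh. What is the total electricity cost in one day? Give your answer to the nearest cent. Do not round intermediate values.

ceiling fan: 27.5 W × 14 h = 385 Wh = 0.385 kWh
pool pump: 960.4 W × 2.6 h = 2,497 Wh = 2.497 kWh
washing machine: 492.5 W × 7.36 h = 3,625 Wh = 3.625 kWh
window air conditioner: 676 W × 0.70 h = 473 Wh = 0.4732 kWh
3D printer: 259 W × 15 h = 3,885 Wh = 3.885 kWh
Total energy = 0.385 + 2.497 + 3.625 + 0.4732 + 3.885 = 10.87 kWh
Cost = 10.87 kWh × €0.364 = €3.95

€3.95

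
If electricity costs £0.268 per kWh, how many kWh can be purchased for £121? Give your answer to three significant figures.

£121 / £0.268 per kWh = 451.5 kWh

451 kWh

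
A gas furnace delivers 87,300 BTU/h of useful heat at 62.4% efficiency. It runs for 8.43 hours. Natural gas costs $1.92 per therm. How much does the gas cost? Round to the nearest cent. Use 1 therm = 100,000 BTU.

$22.64

Heat delivered = 87,300 BTU/h × 8.43 h = 735,939 BTU
Gas input = 735,939 / 0.624 = 1,179,389 BTU
= 1,179,389 / 100,000 = 11.79 therm
Cost = 11.79 × $1.92/therm = $22.64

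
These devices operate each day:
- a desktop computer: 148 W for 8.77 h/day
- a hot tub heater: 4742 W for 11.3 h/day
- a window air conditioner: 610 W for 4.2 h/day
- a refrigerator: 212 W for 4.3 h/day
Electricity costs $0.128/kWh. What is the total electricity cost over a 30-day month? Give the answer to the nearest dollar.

desktop computer: 148 W × 8.77 h × 30 d = 38,939 Wh = 38.94 kWh
hot tub heater: 4742 W × 11.3 h × 30 d = 1,607,538 Wh = 1,608 kWh
window air conditioner: 610 W × 4.2 h × 30 d = 76,860 Wh = 76.86 kWh
refrigerator: 212 W × 4.3 h × 30 d = 27,348 Wh = 27.35 kWh
Total energy = 38.94 + 1,608 + 76.86 + 27.35 = 1,751 kWh
Cost = 1,751 kWh × $0.128 = $224.09 ≈ $224

$224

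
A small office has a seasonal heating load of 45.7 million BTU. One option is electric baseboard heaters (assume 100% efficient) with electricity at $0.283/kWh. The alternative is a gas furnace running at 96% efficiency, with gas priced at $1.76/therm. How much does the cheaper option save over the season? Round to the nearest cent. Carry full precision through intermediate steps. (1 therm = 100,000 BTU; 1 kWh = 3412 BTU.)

$2952.64

Heat load = 45.7 × 10⁶ BTU = 45,700,000 BTU
Gas: input = 45,700,000 / 0.96 = 47,604,167 BTU = 476 therm → 476 × $1.76 = $837.83
Electric: 45,700,000 BTU / 3412 = 13,390 kWh → × $0.283 = $3,790.47
Difference = |$837.83 − $3,790.47| = $2,952.64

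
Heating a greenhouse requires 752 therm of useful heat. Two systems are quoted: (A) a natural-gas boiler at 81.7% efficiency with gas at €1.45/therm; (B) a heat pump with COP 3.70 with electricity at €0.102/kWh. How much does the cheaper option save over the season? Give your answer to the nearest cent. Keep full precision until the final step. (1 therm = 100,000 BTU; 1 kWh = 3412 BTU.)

€727.05

Heat load = 752 therm × 100,000 = 75,200,000 BTU
Gas: input = 75,200,000 / 0.817 = 92,044,064 BTU = 920.4 therm → 920.4 × €1.45 = €1,334.64
Heat pump: 75,200,000 BTU / 3412 = 22,040 kWh heat; / 3.70 = 5,957 kWh in → × €0.102 = €607.59
Difference = |€1,334.64 − €607.59| = €727.05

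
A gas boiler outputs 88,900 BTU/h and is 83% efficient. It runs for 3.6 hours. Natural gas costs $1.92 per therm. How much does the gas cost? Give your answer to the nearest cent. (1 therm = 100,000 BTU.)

Heat delivered = 88,900 BTU/h × 3.6 h = 320,040 BTU
Gas input = 320,040 / 0.83 = 385,590 BTU
= 385,590 / 100,000 = 3.856 therm
Cost = 3.856 × $1.92/therm = $7.40

$7.40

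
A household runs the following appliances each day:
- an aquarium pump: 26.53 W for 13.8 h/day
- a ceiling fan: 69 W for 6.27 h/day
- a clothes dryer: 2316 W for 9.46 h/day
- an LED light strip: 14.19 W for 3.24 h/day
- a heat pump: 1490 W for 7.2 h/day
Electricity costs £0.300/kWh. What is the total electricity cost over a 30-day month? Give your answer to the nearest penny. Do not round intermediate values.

aquarium pump: 26.53 W × 13.8 h × 30 d = 10,983 Wh = 10.98 kWh
ceiling fan: 69 W × 6.27 h × 30 d = 12,979 Wh = 12.98 kWh
clothes dryer: 2316 W × 9.46 h × 30 d = 657,281 Wh = 657.3 kWh
LED light strip: 14.19 W × 3.24 h × 30 d = 1,379 Wh = 1.379 kWh
heat pump: 1490 W × 7.2 h × 30 d = 321,840 Wh = 321.8 kWh
Total energy = 10.98 + 12.98 + 657.3 + 1.379 + 321.8 = 1,004 kWh
Cost = 1,004 kWh × £0.300 = £301.34

£301.34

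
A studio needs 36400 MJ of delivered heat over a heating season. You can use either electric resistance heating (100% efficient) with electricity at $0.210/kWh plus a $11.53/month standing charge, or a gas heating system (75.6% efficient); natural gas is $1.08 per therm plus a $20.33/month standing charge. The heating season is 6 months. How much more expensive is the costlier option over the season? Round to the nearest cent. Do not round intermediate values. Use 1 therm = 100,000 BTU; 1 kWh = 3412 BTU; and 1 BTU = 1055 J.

Heat load = 36400 MJ = 36,400,000,000 J / 1055 = 34,502,370 BTU
Gas: input = 34,502,370 / 0.756 = 45,638,055 BTU = 456.4 therm → 456.4 × $1.08 = $492.89; + 6 × $20.33 standing = $614.87
Electric: 34,502,370 BTU / 3412 = 10,110 kWh → × $0.210 = $2,123.53; + 6 × $11.53 standing = $2,192.71
Difference = |$614.87 − $2,192.71| = $1,577.84

$1577.84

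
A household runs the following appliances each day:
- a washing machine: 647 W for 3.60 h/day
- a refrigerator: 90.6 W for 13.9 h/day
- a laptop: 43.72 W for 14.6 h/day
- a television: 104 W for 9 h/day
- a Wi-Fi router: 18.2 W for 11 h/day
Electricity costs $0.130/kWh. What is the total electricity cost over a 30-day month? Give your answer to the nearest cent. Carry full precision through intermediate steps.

washing machine: 647 W × 3.60 h × 30 d = 69,876 Wh = 69.88 kWh
refrigerator: 90.6 W × 13.9 h × 30 d = 37,780 Wh = 37.78 kWh
laptop: 43.72 W × 14.6 h × 30 d = 19,149 Wh = 19.15 kWh
television: 104 W × 9 h × 30 d = 28,080 Wh = 28.08 kWh
Wi-Fi router: 18.2 W × 11 h × 30 d = 6,006 Wh = 6.006 kWh
Total energy = 69.88 + 37.78 + 19.15 + 28.08 + 6.006 = 160.9 kWh
Cost = 160.9 kWh × $0.130 = $20.92

$20.92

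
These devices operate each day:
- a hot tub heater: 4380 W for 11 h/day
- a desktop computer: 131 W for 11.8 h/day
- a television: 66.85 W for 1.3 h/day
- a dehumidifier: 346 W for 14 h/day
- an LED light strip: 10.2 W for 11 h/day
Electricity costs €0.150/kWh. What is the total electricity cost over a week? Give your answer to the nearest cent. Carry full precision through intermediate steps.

hot tub heater: 4380 W × 11 h × 7 d = 337,260 Wh = 337.3 kWh
desktop computer: 131 W × 11.8 h × 7 d = 10,821 Wh = 10.82 kWh
television: 66.85 W × 1.3 h × 7 d = 608 Wh = 0.6083 kWh
dehumidifier: 346 W × 14 h × 7 d = 33,908 Wh = 33.91 kWh
LED light strip: 10.2 W × 11 h × 7 d = 785 Wh = 0.7854 kWh
Total energy = 337.3 + 10.82 + 0.6083 + 33.91 + 0.7854 = 383.4 kWh
Cost = 383.4 kWh × €0.150 = €57.51

€57.51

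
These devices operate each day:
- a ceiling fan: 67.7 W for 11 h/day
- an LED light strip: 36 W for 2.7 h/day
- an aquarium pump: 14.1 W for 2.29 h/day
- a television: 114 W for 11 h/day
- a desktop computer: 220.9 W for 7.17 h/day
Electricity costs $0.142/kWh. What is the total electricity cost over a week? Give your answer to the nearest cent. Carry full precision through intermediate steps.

$3.69

ceiling fan: 67.7 W × 11 h × 7 d = 5,213 Wh = 5.213 kWh
LED light strip: 36 W × 2.7 h × 7 d = 680 Wh = 0.6804 kWh
aquarium pump: 14.1 W × 2.29 h × 7 d = 226 Wh = 0.226 kWh
television: 114 W × 11 h × 7 d = 8,778 Wh = 8.778 kWh
desktop computer: 220.9 W × 7.17 h × 7 d = 11,087 Wh = 11.09 kWh
Total energy = 5.213 + 0.6804 + 0.226 + 8.778 + 11.09 = 25.98 kWh
Cost = 25.98 kWh × $0.142 = $3.69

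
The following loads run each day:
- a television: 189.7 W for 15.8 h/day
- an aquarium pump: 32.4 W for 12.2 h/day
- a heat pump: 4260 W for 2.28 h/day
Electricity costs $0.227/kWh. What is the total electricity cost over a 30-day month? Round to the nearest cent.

television: 189.7 W × 15.8 h × 30 d = 89,918 Wh = 89.92 kWh
aquarium pump: 32.4 W × 12.2 h × 30 d = 11,858 Wh = 11.86 kWh
heat pump: 4260 W × 2.28 h × 30 d = 291,384 Wh = 291.4 kWh
Total energy = 89.92 + 11.86 + 291.4 = 393.2 kWh
Cost = 393.2 kWh × $0.227 = $89.25

$89.25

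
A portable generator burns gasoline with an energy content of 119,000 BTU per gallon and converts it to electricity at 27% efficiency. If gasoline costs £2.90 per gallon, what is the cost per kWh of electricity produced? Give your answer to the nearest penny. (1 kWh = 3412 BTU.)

£0.31

Electrical output per gallon = 119,000 BTU × 0.27 / 3412 BTU/kWh = 9.417 kWh
Cost per kWh = £2.90 / 9.417 kWh = £0.308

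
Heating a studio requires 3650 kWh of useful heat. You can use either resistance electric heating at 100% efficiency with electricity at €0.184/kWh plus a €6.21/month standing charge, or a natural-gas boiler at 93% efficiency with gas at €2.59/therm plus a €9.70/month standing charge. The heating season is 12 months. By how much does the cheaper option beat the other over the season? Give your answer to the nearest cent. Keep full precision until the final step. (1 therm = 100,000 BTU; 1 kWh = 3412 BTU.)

€282.89

Heat load = 3650 kWh × 3412 = 12,453,800 BTU
Gas: input = 12,453,800 / 0.93 = 13,391,183 BTU = 133.9 therm → 133.9 × €2.59 = €346.83; + 12 × €9.70 standing = €463.23
Electric: 12,453,800 BTU / 3412 = 3,650 kWh → × €0.184 = €671.60; + 12 × €6.21 standing = €746.12
Difference = |€463.23 − €746.12| = €282.89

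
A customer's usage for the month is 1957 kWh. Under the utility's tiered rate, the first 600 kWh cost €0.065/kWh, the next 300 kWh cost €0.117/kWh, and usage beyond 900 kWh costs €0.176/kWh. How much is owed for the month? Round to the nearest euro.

€260

First 600 kWh × €0.065 = €39.00
Next 300 kWh × €0.117 = €35.10
Remaining 1057 kWh × €0.176 = €186.03
Total = €260.13 ≈ €260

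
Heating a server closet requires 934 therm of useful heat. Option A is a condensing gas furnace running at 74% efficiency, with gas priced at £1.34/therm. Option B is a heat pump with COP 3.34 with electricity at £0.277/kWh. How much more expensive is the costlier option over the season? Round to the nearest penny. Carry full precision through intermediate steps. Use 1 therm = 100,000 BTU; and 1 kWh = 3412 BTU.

£578.94

Heat load = 934 therm × 100,000 = 93,400,000 BTU
Gas: input = 93,400,000 / 0.74 = 126,216,216 BTU = 1,262 therm → 1,262 × £1.34 = £1,691.30
Heat pump: 93,400,000 BTU / 3412 = 27,370 kWh heat; / 3.34 = 8,196 kWh in → × £0.277 = £2,270.24
Difference = |£1,691.30 − £2,270.24| = £578.94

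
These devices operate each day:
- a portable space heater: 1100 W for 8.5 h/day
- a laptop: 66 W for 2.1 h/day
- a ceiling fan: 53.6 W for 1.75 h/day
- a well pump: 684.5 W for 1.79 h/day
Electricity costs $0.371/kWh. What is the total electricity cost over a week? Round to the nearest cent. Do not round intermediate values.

portable space heater: 1100 W × 8.5 h × 7 d = 65,450 Wh = 65.45 kWh
laptop: 66 W × 2.1 h × 7 d = 970 Wh = 0.9702 kWh
ceiling fan: 53.6 W × 1.75 h × 7 d = 657 Wh = 0.6566 kWh
well pump: 684.5 W × 1.79 h × 7 d = 8,577 Wh = 8.577 kWh
Total energy = 65.45 + 0.9702 + 0.6566 + 8.577 = 75.65 kWh
Cost = 75.65 kWh × $0.371 = $28.07

$28.07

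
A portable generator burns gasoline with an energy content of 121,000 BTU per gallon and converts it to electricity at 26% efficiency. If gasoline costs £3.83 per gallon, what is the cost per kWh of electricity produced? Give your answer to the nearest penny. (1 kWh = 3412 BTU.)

£0.42

Electrical output per gallon = 121,000 BTU × 0.26 / 3412 BTU/kWh = 9.22 kWh
Cost per kWh = £3.83 / 9.22 kWh = £0.415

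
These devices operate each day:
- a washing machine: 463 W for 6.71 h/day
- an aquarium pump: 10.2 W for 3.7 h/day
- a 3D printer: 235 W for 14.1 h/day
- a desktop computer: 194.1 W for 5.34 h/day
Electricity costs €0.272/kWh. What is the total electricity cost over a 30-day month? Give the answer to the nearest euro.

€61

washing machine: 463 W × 6.71 h × 30 d = 93,202 Wh = 93.2 kWh
aquarium pump: 10.2 W × 3.7 h × 30 d = 1,132 Wh = 1.132 kWh
3D printer: 235 W × 14.1 h × 30 d = 99,405 Wh = 99.41 kWh
desktop computer: 194.1 W × 5.34 h × 30 d = 31,095 Wh = 31.09 kWh
Total energy = 93.2 + 1.132 + 99.41 + 31.09 = 224.8 kWh
Cost = 224.8 kWh × €0.272 = €61.15 ≈ €61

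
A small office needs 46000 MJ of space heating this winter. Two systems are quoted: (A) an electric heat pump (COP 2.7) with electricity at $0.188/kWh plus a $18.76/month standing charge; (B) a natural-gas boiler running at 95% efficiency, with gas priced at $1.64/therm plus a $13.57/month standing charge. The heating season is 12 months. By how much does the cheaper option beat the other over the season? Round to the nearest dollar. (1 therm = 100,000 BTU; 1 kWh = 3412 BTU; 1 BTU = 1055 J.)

$199

Heat load = 46000 MJ = 46,000,000,000 J / 1055 = 43,601,896 BTU
Gas: input = 43,601,896 / 0.95 = 45,896,732 BTU = 459 therm → 459 × $1.64 = $752.71; + 12 × $13.57 standing = $915.55
Heat pump: 43,601,896 BTU / 3412 = 12,780 kWh heat; / 2.7 = 4,733 kWh in → × $0.188 = $889.80; + 12 × $18.76 standing = $1,114.92
Difference = |$915.55 − $1,114.92| = $199.37 ≈ $199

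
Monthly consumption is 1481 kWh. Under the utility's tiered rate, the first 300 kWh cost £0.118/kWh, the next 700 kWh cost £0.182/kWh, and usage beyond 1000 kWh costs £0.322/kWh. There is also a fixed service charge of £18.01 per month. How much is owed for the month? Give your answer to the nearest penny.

£335.69

First 300 kWh × £0.118 = £35.40
Next 700 kWh × £0.182 = £127.40
Remaining 481 kWh × £0.322 = £154.88
Energy charge = £317.68; + service £18.01 = £335.69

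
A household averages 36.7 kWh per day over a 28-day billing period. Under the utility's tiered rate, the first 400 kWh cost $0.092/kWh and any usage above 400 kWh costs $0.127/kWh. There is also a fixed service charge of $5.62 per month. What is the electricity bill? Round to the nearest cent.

Usage = 36.7 kWh/day × 28 days = 1027.6 kWh
First 400 kWh × $0.092 = $36.80
Remaining 627.6 kWh × $0.127 = $79.71
Energy charge = $116.51; + service $5.62 = $122.13

$122.13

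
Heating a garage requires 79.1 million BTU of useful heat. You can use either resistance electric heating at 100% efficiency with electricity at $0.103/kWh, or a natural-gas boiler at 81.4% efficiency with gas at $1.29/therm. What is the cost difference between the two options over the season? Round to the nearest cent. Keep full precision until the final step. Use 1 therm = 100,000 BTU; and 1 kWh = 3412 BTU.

Heat load = 79.1 × 10⁶ BTU = 79,100,000 BTU
Gas: input = 79,100,000 / 0.814 = 97,174,447 BTU = 971.7 therm → 971.7 × $1.29 = $1,253.55
Electric: 79,100,000 BTU / 3412 = 23,180 kWh → × $0.103 = $2,387.84
Difference = |$1,253.55 − $2,387.84| = $1,134.29

$1134.29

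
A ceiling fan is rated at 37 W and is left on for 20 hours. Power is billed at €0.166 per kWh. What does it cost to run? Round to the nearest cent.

€0.12

Energy = 37 W × 20 h = 740 Wh = 0.74 kWh
Cost = 0.74 kWh × €0.166/kWh = €0.12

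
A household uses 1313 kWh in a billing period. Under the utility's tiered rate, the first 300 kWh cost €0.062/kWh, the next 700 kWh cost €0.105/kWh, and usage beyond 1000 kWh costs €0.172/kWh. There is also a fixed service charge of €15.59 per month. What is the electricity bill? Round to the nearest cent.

€161.53

First 300 kWh × €0.062 = €18.60
Next 700 kWh × €0.105 = €73.50
Remaining 313 kWh × €0.172 = €53.84
Energy charge = €145.94; + service €15.59 = €161.53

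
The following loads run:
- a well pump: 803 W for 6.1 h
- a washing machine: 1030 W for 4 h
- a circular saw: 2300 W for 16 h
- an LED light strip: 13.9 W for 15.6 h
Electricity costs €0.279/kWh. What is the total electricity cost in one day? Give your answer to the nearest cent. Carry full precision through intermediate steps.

€12.84

well pump: 803 W × 6.1 h = 4,898 Wh = 4.898 kWh
washing machine: 1030 W × 4 h = 4,120 Wh = 4.12 kWh
circular saw: 2300 W × 16 h = 36,800 Wh = 36.8 kWh
LED light strip: 13.9 W × 15.6 h = 217 Wh = 0.2168 kWh
Total energy = 4.898 + 4.12 + 36.8 + 0.2168 = 46.04 kWh
Cost = 46.04 kWh × €0.279 = €12.84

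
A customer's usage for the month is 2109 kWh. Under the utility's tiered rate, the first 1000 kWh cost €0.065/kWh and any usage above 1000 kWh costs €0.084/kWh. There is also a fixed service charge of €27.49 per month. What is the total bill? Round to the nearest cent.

First 1000 kWh × €0.065 = €65.00
Remaining 1109 kWh × €0.084 = €93.16
Energy charge = €158.16; + service €27.49 = €185.65

€185.65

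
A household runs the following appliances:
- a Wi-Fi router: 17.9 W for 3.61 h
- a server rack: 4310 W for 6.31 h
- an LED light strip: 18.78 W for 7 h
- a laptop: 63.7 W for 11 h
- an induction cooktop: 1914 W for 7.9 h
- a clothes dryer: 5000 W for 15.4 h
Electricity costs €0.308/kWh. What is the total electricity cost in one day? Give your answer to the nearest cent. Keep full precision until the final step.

Wi-Fi router: 17.9 W × 3.61 h = 65 Wh = 0.06462 kWh
server rack: 4310 W × 6.31 h = 27,196 Wh = 27.2 kWh
LED light strip: 18.78 W × 7 h = 131 Wh = 0.1315 kWh
laptop: 63.7 W × 11 h = 701 Wh = 0.7007 kWh
induction cooktop: 1914 W × 7.9 h = 15,121 Wh = 15.12 kWh
clothes dryer: 5000 W × 15.4 h = 77,000 Wh = 77 kWh
Total energy = 0.06462 + 27.2 + 0.1315 + 0.7007 + 15.12 + 77 = 120.2 kWh
Cost = 120.2 kWh × €0.308 = €37.03

€37.03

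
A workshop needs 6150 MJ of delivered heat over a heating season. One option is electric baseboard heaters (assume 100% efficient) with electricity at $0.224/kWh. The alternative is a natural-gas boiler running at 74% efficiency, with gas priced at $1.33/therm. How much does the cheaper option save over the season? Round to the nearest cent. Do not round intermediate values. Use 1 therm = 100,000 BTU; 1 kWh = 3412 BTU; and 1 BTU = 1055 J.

Heat load = 6150 MJ = 6,150,000,000 J / 1055 = 5,829,384 BTU
Gas: input = 5,829,384 / 0.74 = 7,877,546 BTU = 78.78 therm → 78.78 × $1.33 = $104.77
Electric: 5,829,384 BTU / 3412 = 1,708 kWh → × $0.224 = $382.70
Difference = |$104.77 − $382.70| = $277.93

$277.93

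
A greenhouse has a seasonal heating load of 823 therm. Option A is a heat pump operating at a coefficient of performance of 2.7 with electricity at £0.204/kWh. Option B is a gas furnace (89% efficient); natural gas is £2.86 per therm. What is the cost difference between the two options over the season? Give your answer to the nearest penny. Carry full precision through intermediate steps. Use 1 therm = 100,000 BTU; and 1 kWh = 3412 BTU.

£822.24

Heat load = 823 therm × 100,000 = 82,300,000 BTU
Gas: input = 82,300,000 / 0.89 = 92,471,910 BTU = 924.7 therm → 924.7 × £2.86 = £2,644.70
Heat pump: 82,300,000 BTU / 3412 = 24,120 kWh heat; / 2.7 = 8,934 kWh in → × £0.204 = £1,822.46
Difference = |£2,644.70 − £1,822.46| = £822.24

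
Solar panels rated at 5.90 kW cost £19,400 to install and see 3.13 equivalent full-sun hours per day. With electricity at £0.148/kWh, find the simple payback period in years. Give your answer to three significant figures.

19.4 years

Daily generation = 5.90 kW × 3.13 h = 18.47 kWh
Annual generation = 18.47 × 365 = 6740.5 kWh
Annual savings = 6740.5 × £0.148 = £997.59
Payback = £19,400 / £997.59 = 19.4 years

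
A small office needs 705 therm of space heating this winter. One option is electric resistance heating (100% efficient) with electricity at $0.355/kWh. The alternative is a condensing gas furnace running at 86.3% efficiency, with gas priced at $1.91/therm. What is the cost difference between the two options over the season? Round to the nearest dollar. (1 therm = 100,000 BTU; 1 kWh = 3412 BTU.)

$5775

Heat load = 705 therm × 100,000 = 70,500,000 BTU
Gas: input = 70,500,000 / 0.863 = 81,691,773 BTU = 816.9 therm → 816.9 × $1.91 = $1,560.31
Electric: 70,500,000 BTU / 3412 = 20,660 kWh → × $0.355 = $7,335.14
Difference = |$1,560.31 − $7,335.14| = $5,774.83 ≈ $5775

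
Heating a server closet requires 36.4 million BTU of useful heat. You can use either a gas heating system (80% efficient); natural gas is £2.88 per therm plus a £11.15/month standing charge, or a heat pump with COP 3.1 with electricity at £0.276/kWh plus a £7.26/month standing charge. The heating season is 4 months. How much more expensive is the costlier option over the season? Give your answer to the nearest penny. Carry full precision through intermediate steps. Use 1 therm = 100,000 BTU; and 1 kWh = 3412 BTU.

Heat load = 36.4 × 10⁶ BTU = 36,400,000 BTU
Gas: input = 36,400,000 / 0.80 = 45,500,000 BTU = 455 therm → 455 × £2.88 = £1,310.40; + 4 × £11.15 standing = £1,355.00
Heat pump: 36,400,000 BTU / 3412 = 10,670 kWh heat; / 3.1 = 3,441 kWh in → × £0.276 = £949.82; + 4 × £7.26 standing = £978.86
Difference = |£1,355.00 − £978.86| = £376.14

£376.14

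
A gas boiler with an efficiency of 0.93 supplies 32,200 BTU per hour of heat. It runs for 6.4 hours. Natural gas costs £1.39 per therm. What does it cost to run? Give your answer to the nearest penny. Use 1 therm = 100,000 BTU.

Heat delivered = 32,200 BTU/h × 6.4 h = 206,080 BTU
Gas input = 206,080 / 0.93 = 221,591 BTU
= 221,591 / 100,000 = 2.216 therm
Cost = 2.216 × £1.39/therm = £3.08

£3.08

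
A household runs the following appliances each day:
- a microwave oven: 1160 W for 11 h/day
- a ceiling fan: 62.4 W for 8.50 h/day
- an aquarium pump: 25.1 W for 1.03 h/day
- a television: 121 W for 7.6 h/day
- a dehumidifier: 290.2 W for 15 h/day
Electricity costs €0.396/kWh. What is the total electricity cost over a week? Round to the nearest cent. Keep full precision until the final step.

microwave oven: 1160 W × 11 h × 7 d = 89,320 Wh = 89.32 kWh
ceiling fan: 62.4 W × 8.50 h × 7 d = 3,713 Wh = 3.713 kWh
aquarium pump: 25.1 W × 1.03 h × 7 d = 181 Wh = 0.181 kWh
television: 121 W × 7.6 h × 7 d = 6,437 Wh = 6.437 kWh
dehumidifier: 290.2 W × 15 h × 7 d = 30,471 Wh = 30.47 kWh
Total energy = 89.32 + 3.713 + 0.181 + 6.437 + 30.47 = 130.1 kWh
Cost = 130.1 kWh × €0.396 = €51.53

€51.53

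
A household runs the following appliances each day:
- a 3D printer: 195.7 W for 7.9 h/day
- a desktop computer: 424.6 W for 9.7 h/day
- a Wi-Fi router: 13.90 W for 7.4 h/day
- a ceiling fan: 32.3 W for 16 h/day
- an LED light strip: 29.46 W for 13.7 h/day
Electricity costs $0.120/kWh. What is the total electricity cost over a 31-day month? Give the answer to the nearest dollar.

$25

3D printer: 195.7 W × 7.9 h × 31 d = 47,927 Wh = 47.93 kWh
desktop computer: 424.6 W × 9.7 h × 31 d = 127,677 Wh = 127.7 kWh
Wi-Fi router: 13.90 W × 7.4 h × 31 d = 3,189 Wh = 3.189 kWh
ceiling fan: 32.3 W × 16 h × 31 d = 16,021 Wh = 16.02 kWh
LED light strip: 29.46 W × 13.7 h × 31 d = 12,512 Wh = 12.51 kWh
Total energy = 47.93 + 127.7 + 3.189 + 16.02 + 12.51 = 207.3 kWh
Cost = 207.3 kWh × $0.120 = $24.88 ≈ $25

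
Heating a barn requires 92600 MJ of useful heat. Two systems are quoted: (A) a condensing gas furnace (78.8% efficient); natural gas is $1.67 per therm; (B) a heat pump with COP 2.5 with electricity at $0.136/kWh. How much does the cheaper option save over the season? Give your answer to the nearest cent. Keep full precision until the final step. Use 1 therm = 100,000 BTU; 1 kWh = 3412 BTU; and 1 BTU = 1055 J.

Heat load = 92600 MJ = 92,600,000,000 J / 1055 = 87,772,512 BTU
Gas: input = 87,772,512 / 0.788 = 111,386,436 BTU = 1,114 therm → 1,114 × $1.67 = $1,860.15
Heat pump: 87,772,512 BTU / 3412 = 25,720 kWh heat; / 2.5 = 10,290 kWh in → × $0.136 = $1,399.42
Difference = |$1,860.15 − $1,399.42| = $460.73

$460.73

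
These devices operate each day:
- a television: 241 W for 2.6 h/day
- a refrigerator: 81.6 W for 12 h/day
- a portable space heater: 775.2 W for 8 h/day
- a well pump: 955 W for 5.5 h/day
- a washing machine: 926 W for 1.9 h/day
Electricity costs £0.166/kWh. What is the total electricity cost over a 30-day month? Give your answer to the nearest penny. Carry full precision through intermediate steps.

television: 241 W × 2.6 h × 30 d = 18,798 Wh = 18.8 kWh
refrigerator: 81.6 W × 12 h × 30 d = 29,376 Wh = 29.38 kWh
portable space heater: 775.2 W × 8 h × 30 d = 186,048 Wh = 186 kWh
well pump: 955 W × 5.5 h × 30 d = 157,575 Wh = 157.6 kWh
washing machine: 926 W × 1.9 h × 30 d = 52,782 Wh = 52.78 kWh
Total energy = 18.8 + 29.38 + 186 + 157.6 + 52.78 = 444.6 kWh
Cost = 444.6 kWh × £0.166 = £73.80

£73.80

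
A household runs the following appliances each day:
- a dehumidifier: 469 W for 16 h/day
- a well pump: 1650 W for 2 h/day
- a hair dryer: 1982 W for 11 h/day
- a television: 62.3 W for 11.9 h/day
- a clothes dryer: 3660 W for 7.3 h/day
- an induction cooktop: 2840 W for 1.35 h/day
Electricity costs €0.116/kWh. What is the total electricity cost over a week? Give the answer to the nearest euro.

dehumidifier: 469 W × 16 h × 7 d = 52,528 Wh = 52.53 kWh
well pump: 1650 W × 2 h × 7 d = 23,100 Wh = 23.1 kWh
hair dryer: 1982 W × 11 h × 7 d = 152,614 Wh = 152.6 kWh
television: 62.3 W × 11.9 h × 7 d = 5,190 Wh = 5.19 kWh
clothes dryer: 3660 W × 7.3 h × 7 d = 187,026 Wh = 187 kWh
induction cooktop: 2840 W × 1.35 h × 7 d = 26,838 Wh = 26.84 kWh
Total energy = 52.53 + 23.1 + 152.6 + 5.19 + 187 + 26.84 = 447.3 kWh
Cost = 447.3 kWh × €0.116 = €51.89 ≈ €52

€52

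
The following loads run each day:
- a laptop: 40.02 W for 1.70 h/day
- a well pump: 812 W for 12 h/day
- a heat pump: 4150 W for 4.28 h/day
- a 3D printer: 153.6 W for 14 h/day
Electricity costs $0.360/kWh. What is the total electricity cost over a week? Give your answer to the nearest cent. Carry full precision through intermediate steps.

laptop: 40.02 W × 1.70 h × 7 d = 476 Wh = 0.4762 kWh
well pump: 812 W × 12 h × 7 d = 68,208 Wh = 68.21 kWh
heat pump: 4150 W × 4.28 h × 7 d = 124,334 Wh = 124.3 kWh
3D printer: 153.6 W × 14 h × 7 d = 15,053 Wh = 15.05 kWh
Total energy = 0.4762 + 68.21 + 124.3 + 15.05 = 208.1 kWh
Cost = 208.1 kWh × $0.360 = $74.91

$74.91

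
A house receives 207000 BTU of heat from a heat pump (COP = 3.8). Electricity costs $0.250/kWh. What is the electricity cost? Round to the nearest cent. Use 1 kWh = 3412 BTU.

$3.99

Heat delivered = 207,000 BTU / 3412 = 60.67 kWh
Electrical input = 60.67 kWh / 3.8 = 15.97 kWh
Cost = 15.97 × $0.250/kWh = $3.99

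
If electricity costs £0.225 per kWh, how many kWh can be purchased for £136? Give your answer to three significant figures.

£136 / £0.225 per kWh = 604.4 kWh

604 kWh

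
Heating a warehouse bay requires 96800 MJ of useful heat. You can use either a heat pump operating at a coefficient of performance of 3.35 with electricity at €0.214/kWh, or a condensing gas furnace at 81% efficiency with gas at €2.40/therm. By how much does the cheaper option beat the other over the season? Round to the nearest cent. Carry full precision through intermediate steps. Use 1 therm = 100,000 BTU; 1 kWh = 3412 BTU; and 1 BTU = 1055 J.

€1000.78

Heat load = 96800 MJ = 96,800,000,000 J / 1055 = 91,753,555 BTU
Gas: input = 91,753,555 / 0.81 = 113,275,993 BTU = 1,133 therm → 1,133 × €2.40 = €2,718.62
Heat pump: 91,753,555 BTU / 3412 = 26,890 kWh heat; / 3.35 = 8,027 kWh in → × €0.214 = €1,717.84
Difference = |€2,718.62 − €1,717.84| = €1,000.78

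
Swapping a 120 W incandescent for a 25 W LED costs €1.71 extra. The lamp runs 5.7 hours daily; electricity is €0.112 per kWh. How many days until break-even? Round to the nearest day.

Power saved = 120 − 25 = 95 W
Daily energy saved = 95 W × 5.7 h = 541.5 Wh = 0.5415 kWh
Daily savings = 0.5415 × €0.112 = €0.0606
Payback = €1.71 / €0.0606 per day = 28.2 days

28 days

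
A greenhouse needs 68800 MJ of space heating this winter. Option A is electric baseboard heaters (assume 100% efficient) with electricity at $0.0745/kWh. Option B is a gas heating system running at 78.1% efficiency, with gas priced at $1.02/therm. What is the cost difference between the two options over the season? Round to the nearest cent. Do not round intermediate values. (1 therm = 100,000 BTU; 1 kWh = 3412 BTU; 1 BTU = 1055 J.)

$572.22

Heat load = 68800 MJ = 68,800,000,000 J / 1055 = 65,213,270 BTU
Gas: input = 65,213,270 / 0.781 = 83,499,706 BTU = 835 therm → 835 × $1.02 = $851.70
Electric: 65,213,270 BTU / 3412 = 19,110 kWh → × $0.0745 = $1,423.91
Difference = |$851.70 − $1,423.91| = $572.22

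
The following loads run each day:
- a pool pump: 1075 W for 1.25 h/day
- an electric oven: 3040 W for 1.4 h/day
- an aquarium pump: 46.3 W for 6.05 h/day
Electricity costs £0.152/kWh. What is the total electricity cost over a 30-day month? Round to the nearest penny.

£26.81

pool pump: 1075 W × 1.25 h × 30 d = 40,312 Wh = 40.31 kWh
electric oven: 3040 W × 1.4 h × 30 d = 127,680 Wh = 127.7 kWh
aquarium pump: 46.3 W × 6.05 h × 30 d = 8,403 Wh = 8.403 kWh
Total energy = 40.31 + 127.7 + 8.403 = 176.4 kWh
Cost = 176.4 kWh × £0.152 = £26.81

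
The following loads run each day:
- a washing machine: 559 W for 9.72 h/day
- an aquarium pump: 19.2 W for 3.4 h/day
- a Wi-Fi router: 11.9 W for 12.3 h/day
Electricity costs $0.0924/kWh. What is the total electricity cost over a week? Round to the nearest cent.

washing machine: 559 W × 9.72 h × 7 d = 38,034 Wh = 38.03 kWh
aquarium pump: 19.2 W × 3.4 h × 7 d = 457 Wh = 0.457 kWh
Wi-Fi router: 11.9 W × 12.3 h × 7 d = 1,025 Wh = 1.025 kWh
Total energy = 38.03 + 0.457 + 1.025 = 39.52 kWh
Cost = 39.52 kWh × $0.0924 = $3.65

$3.65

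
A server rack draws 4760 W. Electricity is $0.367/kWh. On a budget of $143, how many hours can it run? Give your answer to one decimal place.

Energy budget = $143 / $0.367 per kWh = 389.6 kWh = 389,646 Wh
Runtime = 389,646 Wh / 4760 W = 81.86 h

81.9 h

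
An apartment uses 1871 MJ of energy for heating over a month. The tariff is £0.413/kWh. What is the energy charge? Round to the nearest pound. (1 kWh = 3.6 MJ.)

1871 MJ × (0.27778 kWh/MJ) = 519.7 kWh
Cost = 519.7 kWh × £0.413/kWh = £214.65 ≈ £215

£215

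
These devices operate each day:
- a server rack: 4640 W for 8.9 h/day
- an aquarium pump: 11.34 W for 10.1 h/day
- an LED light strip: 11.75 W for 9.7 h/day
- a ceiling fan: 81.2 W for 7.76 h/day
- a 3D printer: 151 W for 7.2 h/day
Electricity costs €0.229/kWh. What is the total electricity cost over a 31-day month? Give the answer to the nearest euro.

server rack: 4640 W × 8.9 h × 31 d = 1,280,176 Wh = 1,280 kWh
aquarium pump: 11.34 W × 10.1 h × 31 d = 3,551 Wh = 3.551 kWh
LED light strip: 11.75 W × 9.7 h × 31 d = 3,533 Wh = 3.533 kWh
ceiling fan: 81.2 W × 7.76 h × 31 d = 19,533 Wh = 19.53 kWh
3D printer: 151 W × 7.2 h × 31 d = 33,703 Wh = 33.7 kWh
Total energy = 1,280 + 3.551 + 3.533 + 19.53 + 33.7 = 1,340 kWh
Cost = 1,340 kWh × €0.229 = €306.97 ≈ €307

€307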